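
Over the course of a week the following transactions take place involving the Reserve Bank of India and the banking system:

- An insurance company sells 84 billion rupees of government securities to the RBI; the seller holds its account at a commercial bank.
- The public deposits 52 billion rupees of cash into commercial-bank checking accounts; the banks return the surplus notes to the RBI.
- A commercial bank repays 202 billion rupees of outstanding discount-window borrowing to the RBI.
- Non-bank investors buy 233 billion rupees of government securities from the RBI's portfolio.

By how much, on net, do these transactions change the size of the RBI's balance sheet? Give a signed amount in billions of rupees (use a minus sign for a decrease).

-351 billion

Asset purchase (from non-banks) 84 billion rupees: an RBI asset is acquired → +84B.
Currency deposit 52 billion rupees: only the composition of liabilities changes → 0.
Discount-window repayment 202 billion rupees: an RBI asset is shed → −202B.
Asset sale (to non-banks) 233 billion rupees: an RBI asset is shed → −233B.
Net: 84 + 0 − 202 − 233 = -351 billion.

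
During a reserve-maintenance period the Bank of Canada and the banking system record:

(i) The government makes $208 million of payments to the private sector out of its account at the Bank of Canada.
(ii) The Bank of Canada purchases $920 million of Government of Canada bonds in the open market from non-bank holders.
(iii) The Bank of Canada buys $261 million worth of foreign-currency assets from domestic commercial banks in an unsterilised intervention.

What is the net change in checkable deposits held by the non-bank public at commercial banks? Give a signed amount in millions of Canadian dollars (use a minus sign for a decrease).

Government spending $208 million: non-bank counterparties' bank balances rise → +$208M.
Asset purchase (from non-banks) $920 million: non-bank counterparties' bank balances rise → +$920M.
FX purchase $261 million: the counterparty is a bank, so public deposits are unchanged → 0.
Net: 208 + 920 + 0 = +$1128 million.

+$1128 million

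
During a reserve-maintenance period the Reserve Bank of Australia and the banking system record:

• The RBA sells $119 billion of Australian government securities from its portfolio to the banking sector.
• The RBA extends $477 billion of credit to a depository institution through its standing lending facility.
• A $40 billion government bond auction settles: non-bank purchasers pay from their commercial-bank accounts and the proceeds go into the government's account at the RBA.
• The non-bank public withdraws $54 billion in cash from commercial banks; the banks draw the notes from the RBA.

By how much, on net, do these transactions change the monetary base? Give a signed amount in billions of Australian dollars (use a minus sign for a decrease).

+$318 billion

OMO sale (to banks) $119 billion: RBA balance sheet contracts → −$119B.
Discount-window loan $477 billion: RBA balance sheet expands → +$477B.
Government account inflow $40 billion: reserves shift to a non-base liability → −$40B.
Currency withdrawal $54 billion: just a shift between currency and reserves — both are base money → 0.
Net: −119 + 477 − 40 + 0 = +$318 billion.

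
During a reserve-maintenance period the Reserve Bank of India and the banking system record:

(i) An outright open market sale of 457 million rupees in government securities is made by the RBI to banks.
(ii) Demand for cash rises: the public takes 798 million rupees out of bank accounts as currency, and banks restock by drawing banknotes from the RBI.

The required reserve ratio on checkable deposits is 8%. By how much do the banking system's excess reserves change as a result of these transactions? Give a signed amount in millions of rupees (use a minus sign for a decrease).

OMO sale (to banks) 457 million rupees: reserves −457M, deposits 0.
Currency withdrawal 798 million rupees: reserves −798M, deposits −798M.
Totals: Δreserves = −1255M, Δdeposits = −798M.
Δrequired reserves = 8% × −798M = −63.84M.
Δexcess reserves = Δreserves − Δrequired = −1255M − (−63.84M) = -1191.16 million.

-1191.16 million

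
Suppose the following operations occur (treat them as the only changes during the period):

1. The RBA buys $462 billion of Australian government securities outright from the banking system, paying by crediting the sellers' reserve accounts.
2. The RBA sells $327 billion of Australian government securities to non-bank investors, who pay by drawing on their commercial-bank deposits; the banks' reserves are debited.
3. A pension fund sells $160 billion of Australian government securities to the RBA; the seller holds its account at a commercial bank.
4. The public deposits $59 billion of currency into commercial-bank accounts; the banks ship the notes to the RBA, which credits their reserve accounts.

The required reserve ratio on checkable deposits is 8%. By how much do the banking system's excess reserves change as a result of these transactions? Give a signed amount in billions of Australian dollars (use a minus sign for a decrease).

+$362.64 billion

OMO purchase (from banks) $462 billion: reserves +$462B, deposits 0.
Asset sale (to non-banks) $327 billion: reserves −$327B, deposits −$327B.
Asset purchase (from non-banks) $160 billion: reserves +$160B, deposits +$160B.
Currency deposit $59 billion: reserves +$59B, deposits +$59B.
Totals: Δreserves = +$354B, Δdeposits = −$108B.
Δrequired reserves = 8% × −$108B = −$8.64B.
Δexcess reserves = Δreserves − Δrequired = +$354B − (−$8.64B) = +$362.64 billion.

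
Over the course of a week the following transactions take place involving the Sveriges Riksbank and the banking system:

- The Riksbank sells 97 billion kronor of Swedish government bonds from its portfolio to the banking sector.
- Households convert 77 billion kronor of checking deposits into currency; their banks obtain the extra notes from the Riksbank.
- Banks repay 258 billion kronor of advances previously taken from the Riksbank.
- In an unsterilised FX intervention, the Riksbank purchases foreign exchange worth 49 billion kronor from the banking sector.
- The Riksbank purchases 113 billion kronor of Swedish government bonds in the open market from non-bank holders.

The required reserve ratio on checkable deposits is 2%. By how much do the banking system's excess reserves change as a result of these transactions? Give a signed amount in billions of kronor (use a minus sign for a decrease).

-270.72 billion

OMO sale (to banks) 97 billion kronor: reserves −97B, deposits 0.
Currency withdrawal 77 billion kronor: reserves −77B, deposits −77B.
Discount-window repayment 258 billion kronor: reserves −258B, deposits 0.
FX purchase 49 billion kronor: reserves +49B, deposits 0.
Asset purchase (from non-banks) 113 billion kronor: reserves +113B, deposits +113B.
Totals: Δreserves = −270B, Δdeposits = +36B.
Δrequired reserves = 2% × +36B = +0.72B.
Δexcess reserves = Δreserves − Δrequired = −270B − (+0.72B) = -270.72 billion.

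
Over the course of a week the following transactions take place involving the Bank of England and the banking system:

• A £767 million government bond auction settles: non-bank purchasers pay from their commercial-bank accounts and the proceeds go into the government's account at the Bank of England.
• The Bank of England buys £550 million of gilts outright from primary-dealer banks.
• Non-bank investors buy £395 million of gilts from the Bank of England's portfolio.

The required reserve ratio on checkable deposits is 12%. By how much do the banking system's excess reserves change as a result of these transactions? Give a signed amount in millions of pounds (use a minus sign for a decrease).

-£472.56 million

Government account inflow £767 million: reserves −£767M, deposits −£767M.
OMO purchase (from banks) £550 million: reserves +£550M, deposits 0.
Asset sale (to non-banks) £395 million: reserves −£395M, deposits −£395M.
Totals: Δreserves = −£612M, Δdeposits = −£1162M.
Δrequired reserves = 12% × −£1162M = −£139.44M.
Δexcess reserves = Δreserves − Δrequired = −£612M − (−£139.44M) = -£472.56 million.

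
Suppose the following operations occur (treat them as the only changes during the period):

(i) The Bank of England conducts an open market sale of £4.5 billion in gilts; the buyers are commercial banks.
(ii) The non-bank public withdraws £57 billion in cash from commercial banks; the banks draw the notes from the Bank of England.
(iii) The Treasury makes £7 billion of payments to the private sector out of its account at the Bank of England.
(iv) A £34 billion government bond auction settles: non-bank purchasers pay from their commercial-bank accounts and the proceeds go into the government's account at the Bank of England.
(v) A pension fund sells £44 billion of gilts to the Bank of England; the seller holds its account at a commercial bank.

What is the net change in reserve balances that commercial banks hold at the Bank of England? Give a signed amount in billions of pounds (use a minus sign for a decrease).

Bank of England balance sheet:
  Assets:      Securities +£39.5B
  Liabilities: Bank reserves −£44.5B, Currency in circulation +£57B, Government deposits +£27B
So the change in reserve balances that commercial banks hold at the Bank of England is -£44.5 billion.

-£44.5 billion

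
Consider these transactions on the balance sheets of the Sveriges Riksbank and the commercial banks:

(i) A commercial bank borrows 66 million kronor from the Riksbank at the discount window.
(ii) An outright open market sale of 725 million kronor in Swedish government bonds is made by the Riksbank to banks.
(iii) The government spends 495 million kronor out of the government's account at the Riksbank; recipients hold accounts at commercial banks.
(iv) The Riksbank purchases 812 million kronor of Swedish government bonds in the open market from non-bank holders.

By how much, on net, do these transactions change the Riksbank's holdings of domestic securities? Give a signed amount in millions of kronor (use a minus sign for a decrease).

Riksbank balance sheet:
  Assets:      Securities +87M, Loans to banks +66M
  Liabilities: Bank reserves +648M, Government deposits −495M
So the change in the Riksbank's holdings of domestic securities is +87 million.

+87 million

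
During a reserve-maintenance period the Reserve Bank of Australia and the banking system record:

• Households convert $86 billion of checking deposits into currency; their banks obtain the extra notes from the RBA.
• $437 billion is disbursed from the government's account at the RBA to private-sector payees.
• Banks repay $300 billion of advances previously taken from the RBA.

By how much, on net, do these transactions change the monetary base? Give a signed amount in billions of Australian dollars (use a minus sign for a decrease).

+$137 billion

Currency withdrawal $86 billion: just a shift between currency and reserves — both are base money → 0.
Government spending $437 billion: a non-base liability converts back to reserves → +$437B.
Discount-window repayment $300 billion: RBA balance sheet contracts → −$300B.
Net: 0 + 437 − 300 = +$137 billion.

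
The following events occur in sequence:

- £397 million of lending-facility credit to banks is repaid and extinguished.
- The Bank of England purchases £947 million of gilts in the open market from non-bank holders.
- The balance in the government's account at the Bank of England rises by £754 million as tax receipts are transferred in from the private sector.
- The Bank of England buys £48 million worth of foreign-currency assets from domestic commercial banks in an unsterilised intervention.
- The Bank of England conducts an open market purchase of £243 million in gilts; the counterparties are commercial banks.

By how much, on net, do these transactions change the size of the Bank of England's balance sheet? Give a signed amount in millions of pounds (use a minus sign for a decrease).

Bank of England balance sheet:
  Assets:      Securities +£1190M, Loans to banks −£397M, Foreign assets +£48M
  Liabilities: Bank reserves +£87M, Government deposits +£754M
Change in total Bank of England assets = +£841 million.

+£841 million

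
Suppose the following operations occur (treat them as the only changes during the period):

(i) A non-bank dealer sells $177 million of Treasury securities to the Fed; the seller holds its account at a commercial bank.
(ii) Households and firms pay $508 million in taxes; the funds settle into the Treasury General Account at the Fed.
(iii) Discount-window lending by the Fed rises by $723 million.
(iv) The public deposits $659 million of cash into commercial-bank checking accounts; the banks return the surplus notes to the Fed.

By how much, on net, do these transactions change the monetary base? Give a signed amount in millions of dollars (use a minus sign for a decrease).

+$392 million

Fed balance sheet:
  Assets:      Securities +$177M, Loans to banks +$723M
  Liabilities: Bank reserves +$1051M, Currency in circulation −$659M, Government deposits +$508M
Monetary base = currency + reserves: −$659M + (+$1051M) = +$392 million.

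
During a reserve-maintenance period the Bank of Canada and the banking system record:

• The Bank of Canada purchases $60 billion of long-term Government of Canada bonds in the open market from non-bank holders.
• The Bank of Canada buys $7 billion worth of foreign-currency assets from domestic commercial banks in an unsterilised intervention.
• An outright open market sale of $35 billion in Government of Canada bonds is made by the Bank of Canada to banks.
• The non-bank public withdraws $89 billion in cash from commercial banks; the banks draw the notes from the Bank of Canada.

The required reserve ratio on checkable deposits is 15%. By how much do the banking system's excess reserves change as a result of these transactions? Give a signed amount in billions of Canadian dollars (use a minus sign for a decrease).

-$52.65 billion

Asset purchase (from non-banks) $60 billion: reserves +$60B, deposits +$60B.
FX purchase $7 billion: reserves +$7B, deposits 0.
OMO sale (to banks) $35 billion: reserves −$35B, deposits 0.
Currency withdrawal $89 billion: reserves −$89B, deposits −$89B.
Totals: Δreserves = −$57B, Δdeposits = −$29B.
Δrequired reserves = 15% × −$29B = −$4.35B.
Δexcess reserves = Δreserves − Δrequired = −$57B − (−$4.35B) = -$52.65 billion.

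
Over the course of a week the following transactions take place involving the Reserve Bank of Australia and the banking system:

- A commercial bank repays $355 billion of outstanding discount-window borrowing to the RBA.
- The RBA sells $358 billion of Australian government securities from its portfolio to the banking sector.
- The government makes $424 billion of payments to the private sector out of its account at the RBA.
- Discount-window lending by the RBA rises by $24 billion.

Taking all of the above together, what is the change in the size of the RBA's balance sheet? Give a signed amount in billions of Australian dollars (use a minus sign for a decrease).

Discount-window repayment $355 billion: an RBA asset is shed → −$355B.
OMO sale (to banks) $358 billion: an RBA asset is shed → −$358B.
Government spending $424 billion: only the composition of liabilities changes → 0.
Discount-window loan $24 billion: an RBA asset is acquired → +$24B.
Net: −355 − 358 + 0 + 24 = -$689 billion.

-$689 billion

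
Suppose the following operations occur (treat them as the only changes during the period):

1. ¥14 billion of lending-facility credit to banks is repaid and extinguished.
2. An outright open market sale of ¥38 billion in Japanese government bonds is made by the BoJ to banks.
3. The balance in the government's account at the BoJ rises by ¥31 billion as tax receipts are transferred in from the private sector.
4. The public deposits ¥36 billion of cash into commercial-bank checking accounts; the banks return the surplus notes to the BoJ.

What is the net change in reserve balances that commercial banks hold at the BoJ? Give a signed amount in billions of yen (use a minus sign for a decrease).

-¥47 billion

BoJ balance sheet:
  Assets:      Securities −¥38B, Loans to banks −¥14B
  Liabilities: Bank reserves −¥47B, Currency in circulation −¥36B, Government deposits +¥31B
Commercial banking system:
  Assets:      Reserves at CB −¥47B, Securities +¥38B
  Liabilities: Checkable deposits +¥5B, Borrowings from CB −¥14B
So the change in reserve balances that commercial banks hold at the BoJ is -¥47 billion.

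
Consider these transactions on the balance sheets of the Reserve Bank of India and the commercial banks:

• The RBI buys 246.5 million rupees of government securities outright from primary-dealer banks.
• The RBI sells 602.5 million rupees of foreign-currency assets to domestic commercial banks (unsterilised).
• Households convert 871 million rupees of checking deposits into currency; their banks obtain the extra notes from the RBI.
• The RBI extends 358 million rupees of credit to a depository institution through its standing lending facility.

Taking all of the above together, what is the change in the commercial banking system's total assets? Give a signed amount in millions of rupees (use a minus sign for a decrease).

-513 million

OMO purchase (from banks) 246.5 million rupees: just an asset swap on bank balance sheets → 0.
FX sale 602.5 million rupees: just an asset swap on bank balance sheets → 0.
Currency withdrawal 871 million rupees: bank balance sheets shrink → −871M.
Discount-window loan 358 million rupees: bank balance sheets expand → +358M.
Net: 0 + 0 − 871 + 358 = -513 million.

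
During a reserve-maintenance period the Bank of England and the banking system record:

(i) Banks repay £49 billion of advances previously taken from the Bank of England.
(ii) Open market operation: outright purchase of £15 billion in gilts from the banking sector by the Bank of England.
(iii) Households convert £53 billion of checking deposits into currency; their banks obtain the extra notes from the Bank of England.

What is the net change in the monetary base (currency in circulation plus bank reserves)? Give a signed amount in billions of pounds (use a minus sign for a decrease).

Discount-window repayment £49 billion: Bank of England balance sheet contracts → −£49B.
OMO purchase (from banks) £15 billion: Bank of England balance sheet expands → +£15B.
Currency withdrawal £53 billion: just a shift between currency and reserves — both are base money → 0.
Net: −49 + 15 + 0 = -£34 billion.

-£34 billion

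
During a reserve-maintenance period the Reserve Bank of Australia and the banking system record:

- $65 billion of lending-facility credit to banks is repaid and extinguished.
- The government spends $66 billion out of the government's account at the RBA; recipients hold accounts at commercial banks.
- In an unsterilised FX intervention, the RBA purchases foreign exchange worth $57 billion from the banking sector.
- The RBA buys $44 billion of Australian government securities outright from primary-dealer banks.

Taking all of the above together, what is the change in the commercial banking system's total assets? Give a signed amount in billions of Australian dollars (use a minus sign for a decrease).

RBA balance sheet:
  Assets:      Securities +$44B, Loans to banks −$65B, Foreign assets +$57B
  Liabilities: Bank reserves +$102B, Government deposits −$66B
Commercial banking system:
  Assets:      Reserves at CB +$102B, Securities −$44B, Foreign assets −$57B
  Liabilities: Checkable deposits +$66B, Borrowings from CB −$65B
Change in total bank assets = +$1 billion.

+$1 billion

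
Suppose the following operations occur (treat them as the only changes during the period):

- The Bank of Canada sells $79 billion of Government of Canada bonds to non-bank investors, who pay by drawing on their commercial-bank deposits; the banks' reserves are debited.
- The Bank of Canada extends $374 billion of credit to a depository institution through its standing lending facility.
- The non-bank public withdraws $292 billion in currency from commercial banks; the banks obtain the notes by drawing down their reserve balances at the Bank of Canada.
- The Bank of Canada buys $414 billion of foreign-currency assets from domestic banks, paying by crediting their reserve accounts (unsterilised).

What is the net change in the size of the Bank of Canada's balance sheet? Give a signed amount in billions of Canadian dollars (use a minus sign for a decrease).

Asset sale (to non-banks) $79 billion: a Bank of Canada asset is shed → −$79B.
Discount-window loan $374 billion: a Bank of Canada asset is acquired → +$374B.
Currency withdrawal $292 billion: only the composition of liabilities changes → 0.
FX purchase $414 billion: a Bank of Canada asset is acquired → +$414B.
Net: −79 + 374 + 0 + 414 = +$709 billion.

+$709 billion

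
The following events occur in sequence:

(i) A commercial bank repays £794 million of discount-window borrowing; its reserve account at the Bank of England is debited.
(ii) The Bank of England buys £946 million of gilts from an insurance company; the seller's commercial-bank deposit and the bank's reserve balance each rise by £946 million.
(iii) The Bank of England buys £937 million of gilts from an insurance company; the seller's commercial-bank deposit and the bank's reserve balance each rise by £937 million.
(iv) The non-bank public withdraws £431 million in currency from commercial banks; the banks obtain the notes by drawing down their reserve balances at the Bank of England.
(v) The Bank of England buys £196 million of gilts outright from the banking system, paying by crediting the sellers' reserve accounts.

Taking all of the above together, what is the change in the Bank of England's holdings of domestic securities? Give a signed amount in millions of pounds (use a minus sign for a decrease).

Discount-window repayment £794 million: the Bank of England's securities portfolio is untouched → 0.
Asset purchase (from non-banks) £946 million: securities added to the Bank of England's portfolio → +£946M.
Asset purchase (from non-banks) £937 million: securities added to the Bank of England's portfolio → +£937M.
Currency withdrawal £431 million: the Bank of England's securities portfolio is untouched → 0.
OMO purchase (from banks) £196 million: securities added to the Bank of England's portfolio → +£196M.
Net: 0 + 946 + 937 + 0 + 196 = +£2079 million.

+£2079 million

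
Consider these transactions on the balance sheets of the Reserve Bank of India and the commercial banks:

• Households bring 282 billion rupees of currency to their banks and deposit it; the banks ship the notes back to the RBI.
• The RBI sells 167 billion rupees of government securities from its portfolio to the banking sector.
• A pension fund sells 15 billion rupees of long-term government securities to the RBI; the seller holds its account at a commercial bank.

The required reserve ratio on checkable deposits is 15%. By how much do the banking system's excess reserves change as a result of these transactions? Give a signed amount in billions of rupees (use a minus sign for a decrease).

+85.45 billion

Currency deposit 282 billion rupees: reserves +282B, deposits +282B.
OMO sale (to banks) 167 billion rupees: reserves −167B, deposits 0.
Asset purchase (from non-banks) 15 billion rupees: reserves +15B, deposits +15B.
Totals: Δreserves = +130B, Δdeposits = +297B.
Δrequired reserves = 15% × +297B = +44.55B.
Δexcess reserves = Δreserves − Δrequired = +130B − (+44.55B) = +85.45 billion.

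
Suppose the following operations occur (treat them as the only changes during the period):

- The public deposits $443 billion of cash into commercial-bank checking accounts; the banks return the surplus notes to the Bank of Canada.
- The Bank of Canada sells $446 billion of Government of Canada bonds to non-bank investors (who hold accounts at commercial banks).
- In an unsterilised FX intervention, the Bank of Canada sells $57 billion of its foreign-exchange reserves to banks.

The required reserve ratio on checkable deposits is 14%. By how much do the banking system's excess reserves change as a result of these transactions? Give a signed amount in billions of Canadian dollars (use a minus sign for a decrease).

Currency deposit $443 billion: reserves +$443B, deposits +$443B.
Asset sale (to non-banks) $446 billion: reserves −$446B, deposits −$446B.
FX sale $57 billion: reserves −$57B, deposits 0.
Totals: Δreserves = −$60B, Δdeposits = −$3B.
Δrequired reserves = 14% × −$3B = −$0.42B.
Δexcess reserves = Δreserves − Δrequired = −$60B − (−$0.42B) = -$59.58 billion.

-$59.58 billion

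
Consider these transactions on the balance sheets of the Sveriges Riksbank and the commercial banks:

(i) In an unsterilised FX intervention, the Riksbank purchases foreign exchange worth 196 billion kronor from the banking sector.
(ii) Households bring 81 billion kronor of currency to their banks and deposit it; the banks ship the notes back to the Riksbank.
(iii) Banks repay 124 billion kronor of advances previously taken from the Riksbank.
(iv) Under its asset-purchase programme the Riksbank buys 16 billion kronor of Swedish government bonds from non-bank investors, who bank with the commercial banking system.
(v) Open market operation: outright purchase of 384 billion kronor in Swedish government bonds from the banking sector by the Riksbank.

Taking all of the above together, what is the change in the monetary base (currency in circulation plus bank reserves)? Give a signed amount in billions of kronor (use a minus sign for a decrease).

+472 billion

Riksbank balance sheet:
  Assets:      Securities +400B, Loans to banks −124B, Foreign assets +196B
  Liabilities: Bank reserves +553B, Currency in circulation −81B
Commercial banking system:
  Assets:      Reserves at CB +553B, Securities −384B, Foreign assets −196B
  Liabilities: Checkable deposits +97B, Borrowings from CB −124B
Monetary base = currency + reserves: −81B + (+553B) = +472 billion.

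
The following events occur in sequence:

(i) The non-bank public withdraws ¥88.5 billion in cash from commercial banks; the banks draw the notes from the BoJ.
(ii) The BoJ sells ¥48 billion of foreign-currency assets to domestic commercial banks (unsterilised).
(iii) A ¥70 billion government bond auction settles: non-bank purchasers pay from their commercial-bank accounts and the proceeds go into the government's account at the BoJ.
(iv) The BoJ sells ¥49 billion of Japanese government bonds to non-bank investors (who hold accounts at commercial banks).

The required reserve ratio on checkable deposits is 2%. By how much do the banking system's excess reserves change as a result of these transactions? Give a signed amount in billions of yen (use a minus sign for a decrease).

Currency withdrawal ¥88.5 billion: reserves −¥88.5B, deposits −¥88.5B.
FX sale ¥48 billion: reserves −¥48B, deposits 0.
Government account inflow ¥70 billion: reserves −¥70B, deposits −¥70B.
Asset sale (to non-banks) ¥49 billion: reserves −¥49B, deposits −¥49B.
Totals: Δreserves = −¥255.5B, Δdeposits = −¥207.5B.
Δrequired reserves = 2% × −¥207.5B = −¥4.15B.
Δexcess reserves = Δreserves − Δrequired = −¥255.5B − (−¥4.15B) = -¥251.35 billion.

-¥251.35 billion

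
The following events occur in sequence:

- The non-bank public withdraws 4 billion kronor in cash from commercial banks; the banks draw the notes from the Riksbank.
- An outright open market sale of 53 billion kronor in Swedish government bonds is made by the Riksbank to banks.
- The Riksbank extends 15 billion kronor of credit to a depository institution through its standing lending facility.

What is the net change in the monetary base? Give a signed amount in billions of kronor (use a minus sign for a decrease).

-38 billion

Riksbank balance sheet:
  Assets:      Securities −53B, Loans to banks +15B
  Liabilities: Bank reserves −42B, Currency in circulation +4B
Commercial banking system:
  Assets:      Reserves at CB −42B, Securities +53B
  Liabilities: Checkable deposits −4B, Borrowings from CB +15B
Monetary base = currency + reserves: +4B + (−42B) = -38 billion.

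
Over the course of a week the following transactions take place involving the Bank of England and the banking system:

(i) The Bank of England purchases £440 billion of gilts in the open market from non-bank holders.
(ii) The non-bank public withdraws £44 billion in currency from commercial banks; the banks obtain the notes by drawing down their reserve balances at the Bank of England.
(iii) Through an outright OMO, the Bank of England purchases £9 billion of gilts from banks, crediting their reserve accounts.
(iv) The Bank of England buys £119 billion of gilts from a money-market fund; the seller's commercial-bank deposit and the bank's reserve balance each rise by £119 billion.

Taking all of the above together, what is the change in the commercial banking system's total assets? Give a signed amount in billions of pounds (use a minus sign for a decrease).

Asset purchase (from non-banks) £440 billion: bank balance sheets expand → +£440B.
Currency withdrawal £44 billion: bank balance sheets shrink → −£44B.
OMO purchase (from banks) £9 billion: just an asset swap on bank balance sheets → 0.
Asset purchase (from non-banks) £119 billion: bank balance sheets expand → +£119B.
Net: 440 − 44 + 0 + 119 = +£515 billion.

+£515 billion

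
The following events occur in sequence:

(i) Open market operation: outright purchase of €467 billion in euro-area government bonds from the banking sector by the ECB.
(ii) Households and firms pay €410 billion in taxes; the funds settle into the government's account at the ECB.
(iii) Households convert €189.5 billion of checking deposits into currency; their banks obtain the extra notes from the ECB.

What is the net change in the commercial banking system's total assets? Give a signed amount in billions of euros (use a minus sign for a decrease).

OMO purchase (from banks) €467 billion: just an asset swap on bank balance sheets → 0.
Government account inflow €410 billion: bank balance sheets shrink → −€410B.
Currency withdrawal €189.5 billion: bank balance sheets shrink → −€189.5B.
Net: 0 − 410 − 189.5 = -€599.5 billion.

-€599.5 billion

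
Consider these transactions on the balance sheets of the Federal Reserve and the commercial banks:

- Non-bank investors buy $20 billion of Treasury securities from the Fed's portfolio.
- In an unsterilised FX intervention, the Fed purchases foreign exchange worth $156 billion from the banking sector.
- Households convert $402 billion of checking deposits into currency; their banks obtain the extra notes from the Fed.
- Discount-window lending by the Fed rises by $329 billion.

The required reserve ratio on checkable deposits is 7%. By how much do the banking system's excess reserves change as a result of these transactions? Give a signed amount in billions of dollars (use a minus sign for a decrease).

+$92.54 billion

Asset sale (to non-banks) $20 billion: reserves −$20B, deposits −$20B.
FX purchase $156 billion: reserves +$156B, deposits 0.
Currency withdrawal $402 billion: reserves −$402B, deposits −$402B.
Discount-window loan $329 billion: reserves +$329B, deposits 0.
Totals: Δreserves = +$63B, Δdeposits = −$422B.
Δrequired reserves = 7% × −$422B = −$29.54B.
Δexcess reserves = Δreserves − Δrequired = +$63B − (−$29.54B) = +$92.54 billion.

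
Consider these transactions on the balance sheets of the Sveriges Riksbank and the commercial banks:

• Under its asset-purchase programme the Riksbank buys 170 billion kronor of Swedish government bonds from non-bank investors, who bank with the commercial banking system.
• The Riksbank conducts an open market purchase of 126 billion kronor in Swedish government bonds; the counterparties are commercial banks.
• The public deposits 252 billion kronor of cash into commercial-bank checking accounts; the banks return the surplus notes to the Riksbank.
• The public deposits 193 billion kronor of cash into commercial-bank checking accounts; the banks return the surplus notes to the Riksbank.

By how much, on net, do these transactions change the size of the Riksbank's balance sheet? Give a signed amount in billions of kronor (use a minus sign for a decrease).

+296 billion

Riksbank balance sheet:
  Assets:      Securities +296B
  Liabilities: Bank reserves +741B, Currency in circulation −445B
Commercial banking system:
  Assets:      Reserves at CB +741B, Securities −126B
  Liabilities: Checkable deposits +615B
Change in total Riksbank assets = +296 billion.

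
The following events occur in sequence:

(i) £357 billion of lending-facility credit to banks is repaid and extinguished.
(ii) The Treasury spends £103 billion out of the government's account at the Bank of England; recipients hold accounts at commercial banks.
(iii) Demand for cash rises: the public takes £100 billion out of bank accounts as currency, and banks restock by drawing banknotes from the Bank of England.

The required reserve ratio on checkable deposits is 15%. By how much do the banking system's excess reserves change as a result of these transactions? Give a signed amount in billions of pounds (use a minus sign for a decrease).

-£354.45 billion

Discount-window repayment £357 billion: reserves −£357B, deposits 0.
Government spending £103 billion: reserves +£103B, deposits +£103B.
Currency withdrawal £100 billion: reserves −£100B, deposits −£100B.
Totals: Δreserves = −£354B, Δdeposits = +£3B.
Δrequired reserves = 15% × +£3B = +£0.45B.
Δexcess reserves = Δreserves − Δrequired = −£354B − (+£0.45B) = -£354.45 billion.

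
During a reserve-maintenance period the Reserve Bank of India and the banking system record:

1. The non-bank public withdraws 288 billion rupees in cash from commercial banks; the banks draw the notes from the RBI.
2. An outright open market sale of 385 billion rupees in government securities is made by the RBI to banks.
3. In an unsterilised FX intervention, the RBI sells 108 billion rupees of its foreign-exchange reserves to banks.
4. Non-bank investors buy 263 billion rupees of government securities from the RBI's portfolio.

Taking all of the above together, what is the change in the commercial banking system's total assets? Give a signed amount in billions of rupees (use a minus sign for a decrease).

-551 billion

RBI balance sheet:
  Assets:      Securities −648B, Foreign assets −108B
  Liabilities: Bank reserves −1044B, Currency in circulation +288B
Commercial banking system:
  Assets:      Reserves at CB −1044B, Securities +385B, Foreign assets +108B
  Liabilities: Checkable deposits −551B
Change in total bank assets = -551 billion.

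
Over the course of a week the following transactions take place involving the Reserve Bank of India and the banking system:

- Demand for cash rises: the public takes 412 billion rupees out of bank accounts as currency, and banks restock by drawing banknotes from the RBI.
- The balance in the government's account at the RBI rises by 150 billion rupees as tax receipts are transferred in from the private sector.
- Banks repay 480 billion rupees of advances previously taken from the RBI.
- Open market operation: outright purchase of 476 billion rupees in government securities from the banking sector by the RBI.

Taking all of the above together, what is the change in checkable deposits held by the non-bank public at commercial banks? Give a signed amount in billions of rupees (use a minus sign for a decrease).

Currency withdrawal 412 billion rupees: non-bank counterparties' bank balances fall → −412B.
Government account inflow 150 billion rupees: non-bank counterparties' bank balances fall → −150B.
Discount-window repayment 480 billion rupees: the counterparty is a bank, so public deposits are unchanged → 0.
OMO purchase (from banks) 476 billion rupees: the counterparty is a bank, so public deposits are unchanged → 0.
Net: −412 − 150 + 0 + 0 = -562 billion.

-562 billion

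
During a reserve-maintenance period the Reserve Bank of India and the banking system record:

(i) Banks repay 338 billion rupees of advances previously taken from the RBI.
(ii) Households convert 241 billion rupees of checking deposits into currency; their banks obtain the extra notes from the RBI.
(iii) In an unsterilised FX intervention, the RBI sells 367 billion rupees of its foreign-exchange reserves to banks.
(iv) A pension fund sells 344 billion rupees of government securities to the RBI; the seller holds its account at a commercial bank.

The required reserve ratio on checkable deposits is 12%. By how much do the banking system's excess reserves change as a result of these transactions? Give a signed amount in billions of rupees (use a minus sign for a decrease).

-614.36 billion

Discount-window repayment 338 billion rupees: reserves −338B, deposits 0.
Currency withdrawal 241 billion rupees: reserves −241B, deposits −241B.
FX sale 367 billion rupees: reserves −367B, deposits 0.
Asset purchase (from non-banks) 344 billion rupees: reserves +344B, deposits +344B.
Totals: Δreserves = −602B, Δdeposits = +103B.
Δrequired reserves = 12% × +103B = +12.36B.
Δexcess reserves = Δreserves − Δrequired = −602B − (+12.36B) = -614.36 billion.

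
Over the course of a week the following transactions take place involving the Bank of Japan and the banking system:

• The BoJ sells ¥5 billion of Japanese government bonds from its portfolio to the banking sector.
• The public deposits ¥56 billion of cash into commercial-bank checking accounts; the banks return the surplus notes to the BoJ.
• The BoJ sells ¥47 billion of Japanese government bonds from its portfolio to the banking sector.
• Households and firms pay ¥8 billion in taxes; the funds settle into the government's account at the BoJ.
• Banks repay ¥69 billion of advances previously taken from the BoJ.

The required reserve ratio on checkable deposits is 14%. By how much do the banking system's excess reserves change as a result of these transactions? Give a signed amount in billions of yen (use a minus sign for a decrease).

OMO sale (to banks) ¥5 billion: reserves −¥5B, deposits 0.
Currency deposit ¥56 billion: reserves +¥56B, deposits +¥56B.
OMO sale (to banks) ¥47 billion: reserves −¥47B, deposits 0.
Government account inflow ¥8 billion: reserves −¥8B, deposits −¥8B.
Discount-window repayment ¥69 billion: reserves −¥69B, deposits 0.
Totals: Δreserves = −¥73B, Δdeposits = +¥48B.
Δrequired reserves = 14% × +¥48B = +¥6.72B.
Δexcess reserves = Δreserves − Δrequired = −¥73B − (+¥6.72B) = -¥79.72 billion.

-¥79.72 billion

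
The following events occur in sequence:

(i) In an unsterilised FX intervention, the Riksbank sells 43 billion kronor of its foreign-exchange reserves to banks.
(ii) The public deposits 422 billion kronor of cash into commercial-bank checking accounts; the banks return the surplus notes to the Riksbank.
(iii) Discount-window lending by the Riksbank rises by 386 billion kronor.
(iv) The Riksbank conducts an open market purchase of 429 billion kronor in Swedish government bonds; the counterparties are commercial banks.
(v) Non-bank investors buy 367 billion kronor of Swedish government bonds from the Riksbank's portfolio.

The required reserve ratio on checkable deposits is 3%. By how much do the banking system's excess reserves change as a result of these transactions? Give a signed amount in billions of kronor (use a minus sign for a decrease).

FX sale 43 billion kronor: reserves −43B, deposits 0.
Currency deposit 422 billion kronor: reserves +422B, deposits +422B.
Discount-window loan 386 billion kronor: reserves +386B, deposits 0.
OMO purchase (from banks) 429 billion kronor: reserves +429B, deposits 0.
Asset sale (to non-banks) 367 billion kronor: reserves −367B, deposits −367B.
Totals: Δreserves = +827B, Δdeposits = +55B.
Δrequired reserves = 3% × +55B = +1.65B.
Δexcess reserves = Δreserves − Δrequired = +827B − (+1.65B) = +825.35 billion.

+825.35 billion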